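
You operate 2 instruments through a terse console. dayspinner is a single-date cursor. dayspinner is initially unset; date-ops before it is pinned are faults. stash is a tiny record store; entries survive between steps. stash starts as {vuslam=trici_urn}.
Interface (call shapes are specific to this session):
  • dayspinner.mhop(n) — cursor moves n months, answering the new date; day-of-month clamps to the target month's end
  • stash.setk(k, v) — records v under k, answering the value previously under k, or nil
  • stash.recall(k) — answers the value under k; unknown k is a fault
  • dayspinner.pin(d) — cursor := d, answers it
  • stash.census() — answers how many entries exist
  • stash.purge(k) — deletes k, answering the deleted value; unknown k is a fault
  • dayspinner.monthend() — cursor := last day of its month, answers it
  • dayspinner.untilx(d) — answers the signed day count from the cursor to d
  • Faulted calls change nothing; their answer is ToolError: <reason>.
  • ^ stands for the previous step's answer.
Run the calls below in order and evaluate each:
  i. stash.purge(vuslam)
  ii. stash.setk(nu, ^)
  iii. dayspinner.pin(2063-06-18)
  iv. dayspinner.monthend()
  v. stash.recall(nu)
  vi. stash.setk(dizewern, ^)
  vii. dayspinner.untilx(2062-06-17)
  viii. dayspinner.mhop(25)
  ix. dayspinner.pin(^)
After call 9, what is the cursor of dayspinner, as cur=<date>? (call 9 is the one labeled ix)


Answer: cur=2065-07-30

Derivation:
Next I call stash.purge with k='vuslam', → trici_urn.
Using stash.setk with k='nu', v='^', which returns nil.
I try dayspinner.pin with d='2063-06-18', — result: 2063-06-18.
Invoking dayspinner.monthend, → 2063-06-30.
Invoking stash.recall with k='nu', which returns trici_urn.
Invoking stash.setk with k='dizewern', v='^': nil.
I run dayspinner.untilx with d='2062-06-17': -378.
Invoking dayspinner.mhop with n='25', and get 2065-07-30.
Calling dayspinner.pin with d='^', giving 2065-07-30.


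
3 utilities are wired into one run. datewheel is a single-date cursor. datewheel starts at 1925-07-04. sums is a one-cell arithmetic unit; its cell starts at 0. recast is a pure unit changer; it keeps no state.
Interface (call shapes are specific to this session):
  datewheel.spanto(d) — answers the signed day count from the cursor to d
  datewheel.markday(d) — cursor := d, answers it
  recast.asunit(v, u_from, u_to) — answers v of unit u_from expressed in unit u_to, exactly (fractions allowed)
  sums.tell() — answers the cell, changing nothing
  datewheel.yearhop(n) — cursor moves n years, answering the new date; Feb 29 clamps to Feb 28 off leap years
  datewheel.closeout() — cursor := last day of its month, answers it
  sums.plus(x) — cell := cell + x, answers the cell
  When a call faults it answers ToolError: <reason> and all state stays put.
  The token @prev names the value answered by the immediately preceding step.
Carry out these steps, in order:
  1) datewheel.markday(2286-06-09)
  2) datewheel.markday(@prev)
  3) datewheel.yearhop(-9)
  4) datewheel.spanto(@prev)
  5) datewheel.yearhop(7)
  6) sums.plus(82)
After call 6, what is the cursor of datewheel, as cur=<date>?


Answer: cur=2284-06-09

Derivation:
I call markday using d→2286-06-09, and observe 2286-06-09.
I run markday using d→@prev, yielding 2286-06-09.
Calling yearhop using n→-9, which returns 2277-06-09.
Invoking spanto using d→@prev, — result: 0.
I try yearhop using n→7, and observe 2284-06-09.
I run plus using x→82, and observe 82.


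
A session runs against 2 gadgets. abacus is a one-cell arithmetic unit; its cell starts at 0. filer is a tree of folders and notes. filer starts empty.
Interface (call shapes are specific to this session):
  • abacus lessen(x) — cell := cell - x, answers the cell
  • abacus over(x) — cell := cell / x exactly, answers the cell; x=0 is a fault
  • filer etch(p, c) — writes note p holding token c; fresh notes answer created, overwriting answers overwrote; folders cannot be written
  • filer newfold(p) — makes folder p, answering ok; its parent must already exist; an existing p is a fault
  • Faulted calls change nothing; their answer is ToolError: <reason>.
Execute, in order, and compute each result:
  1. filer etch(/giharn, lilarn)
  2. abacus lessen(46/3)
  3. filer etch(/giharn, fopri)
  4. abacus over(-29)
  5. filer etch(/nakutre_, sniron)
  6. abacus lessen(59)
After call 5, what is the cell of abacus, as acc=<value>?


-- filer etch(p→/giharn, c→lilarn) => created
-- abacus lessen(x→46/3) => -46/3
-- filer etch(p→/giharn, c→fopri) => overwrote
-- abacus over(x→-29) => 46/87
-- filer etch(p→/nakutre_, c→sniron) => created
-- abacus lessen(x→59) => -5087/87

Answer: acc=46/87


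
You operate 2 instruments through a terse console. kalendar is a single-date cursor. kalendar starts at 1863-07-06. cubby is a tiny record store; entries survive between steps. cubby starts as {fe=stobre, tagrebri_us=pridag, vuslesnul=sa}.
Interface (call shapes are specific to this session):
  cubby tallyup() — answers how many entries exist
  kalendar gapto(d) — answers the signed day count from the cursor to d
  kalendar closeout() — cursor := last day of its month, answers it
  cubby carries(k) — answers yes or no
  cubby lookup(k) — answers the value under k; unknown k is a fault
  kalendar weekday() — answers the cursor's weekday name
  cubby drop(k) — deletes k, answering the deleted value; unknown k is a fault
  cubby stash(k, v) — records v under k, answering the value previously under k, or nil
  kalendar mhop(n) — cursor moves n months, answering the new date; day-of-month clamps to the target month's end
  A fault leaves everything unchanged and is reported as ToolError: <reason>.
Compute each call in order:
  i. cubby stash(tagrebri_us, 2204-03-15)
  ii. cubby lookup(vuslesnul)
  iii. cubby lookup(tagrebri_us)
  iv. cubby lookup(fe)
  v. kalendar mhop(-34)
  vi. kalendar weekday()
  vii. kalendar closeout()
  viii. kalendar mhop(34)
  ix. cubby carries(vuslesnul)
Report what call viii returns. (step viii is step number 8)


I call cubby stash on k: tagrebri_us, v: 2204-03-15: pridag.
Using cubby lookup on k: vuslesnul, and observe sa.
Then cubby lookup on k: tagrebri_us, giving 2204-03-15.
I run cubby lookup on k: fe: stobre.
Next I call kalendar mhop on n: -34, and observe 1860-09-06.
Now I run kalendar weekday(), yielding Thursday.
Next I call kalendar closeout, — result: 1860-09-30.
Next I call kalendar mhop on n: 34, and see 1863-07-30.
Now I run cubby carries on k: vuslesnul: yes.

Answer: 1863-07-30


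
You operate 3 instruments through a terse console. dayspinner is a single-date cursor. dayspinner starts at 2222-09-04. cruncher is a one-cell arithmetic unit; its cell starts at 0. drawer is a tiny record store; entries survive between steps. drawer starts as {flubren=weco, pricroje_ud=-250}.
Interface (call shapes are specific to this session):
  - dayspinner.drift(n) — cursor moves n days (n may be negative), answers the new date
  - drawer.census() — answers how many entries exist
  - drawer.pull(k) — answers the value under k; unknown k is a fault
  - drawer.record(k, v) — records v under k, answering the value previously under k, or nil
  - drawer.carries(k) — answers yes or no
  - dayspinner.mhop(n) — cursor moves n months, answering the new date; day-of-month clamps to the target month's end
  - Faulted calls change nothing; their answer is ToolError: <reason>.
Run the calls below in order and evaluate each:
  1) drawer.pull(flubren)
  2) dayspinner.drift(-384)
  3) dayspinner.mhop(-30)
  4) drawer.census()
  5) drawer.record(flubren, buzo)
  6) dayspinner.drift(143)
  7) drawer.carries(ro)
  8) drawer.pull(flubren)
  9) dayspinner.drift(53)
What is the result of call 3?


Answer: 2219-02-16

Derivation:
Next I call pull using k→flubren, → weco.
Now I run drift using n→-384, yielding 2221-08-16.
Calling mhop using n→-30, and observe 2219-02-16.
I try census, which returns 2.
Invoking record using k→flubren, v→buzo, — result: weco.
I call drift using n→143, and observe 2219-07-09.
Now I run carries using k→ro, and see no.
Calling pull using k→flubren, and observe buzo.
I run drift using n→53, and get 2219-08-31.


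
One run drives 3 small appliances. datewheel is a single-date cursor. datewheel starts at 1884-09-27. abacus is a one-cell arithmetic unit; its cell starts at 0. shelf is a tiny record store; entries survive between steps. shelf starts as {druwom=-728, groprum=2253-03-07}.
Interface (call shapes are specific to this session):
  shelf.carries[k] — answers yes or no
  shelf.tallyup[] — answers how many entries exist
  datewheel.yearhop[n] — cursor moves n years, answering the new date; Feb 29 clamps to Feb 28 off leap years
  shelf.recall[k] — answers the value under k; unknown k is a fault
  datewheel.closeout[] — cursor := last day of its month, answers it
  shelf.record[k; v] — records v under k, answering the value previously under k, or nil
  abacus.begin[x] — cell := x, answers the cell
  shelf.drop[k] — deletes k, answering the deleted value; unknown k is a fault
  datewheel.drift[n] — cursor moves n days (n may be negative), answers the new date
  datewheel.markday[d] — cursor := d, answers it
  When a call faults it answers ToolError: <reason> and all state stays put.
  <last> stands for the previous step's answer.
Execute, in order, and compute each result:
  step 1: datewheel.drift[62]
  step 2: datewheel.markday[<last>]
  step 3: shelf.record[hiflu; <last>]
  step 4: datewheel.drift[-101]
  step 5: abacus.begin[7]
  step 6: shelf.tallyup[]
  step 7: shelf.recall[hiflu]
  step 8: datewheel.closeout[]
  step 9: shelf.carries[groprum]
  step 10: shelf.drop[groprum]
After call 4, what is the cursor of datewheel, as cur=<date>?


% 1. drift(62) : 1884-11-28
% 2. markday(<last>) : 1884-11-28
% 3. record(hiflu, <last>) : nil
% 4. drift(-101) : 1884-08-19
% 5. begin(7) : 7
% 6. tallyup() : 3
% 7. recall(hiflu) : 1884-11-28
% 8. closeout() : 1884-08-31
% 9. carries(groprum) : yes
% 10. drop(groprum) : 2253-03-07

Answer: cur=1884-08-19


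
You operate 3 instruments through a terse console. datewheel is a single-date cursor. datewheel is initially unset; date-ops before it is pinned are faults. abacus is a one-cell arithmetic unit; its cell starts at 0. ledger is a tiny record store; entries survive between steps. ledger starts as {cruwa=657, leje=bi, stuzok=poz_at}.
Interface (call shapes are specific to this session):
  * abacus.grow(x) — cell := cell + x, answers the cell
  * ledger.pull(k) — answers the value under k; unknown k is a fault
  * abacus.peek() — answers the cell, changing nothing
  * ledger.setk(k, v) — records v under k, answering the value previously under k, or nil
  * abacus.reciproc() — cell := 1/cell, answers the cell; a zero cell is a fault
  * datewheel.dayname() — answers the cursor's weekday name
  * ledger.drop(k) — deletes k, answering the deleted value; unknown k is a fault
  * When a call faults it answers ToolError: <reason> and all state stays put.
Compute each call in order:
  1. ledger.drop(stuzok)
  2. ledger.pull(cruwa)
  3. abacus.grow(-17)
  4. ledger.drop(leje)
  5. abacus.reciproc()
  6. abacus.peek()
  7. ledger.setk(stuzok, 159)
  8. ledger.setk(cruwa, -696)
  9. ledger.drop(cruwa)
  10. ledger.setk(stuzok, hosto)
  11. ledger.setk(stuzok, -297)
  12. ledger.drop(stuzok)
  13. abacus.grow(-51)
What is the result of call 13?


-> drop(k→stuzok)
<- poz_at
-> pull(k→cruwa)
<- 657
-> grow(x→-17)
<- -17
-> drop(k→leje)
<- bi
-> reciproc()
<- -1/17
-> peek()
<- -1/17
-> setk(k→stuzok, v→159)
<- nil
-> setk(k→cruwa, v→-696)
<- 657
-> drop(k→cruwa)
<- -696
-> setk(k→stuzok, v→hosto)
<- 159
-> setk(k→stuzok, v→-297)
<- hosto
-> drop(k→stuzok)
<- -297
-> grow(x→-51)
<- -868/17

Answer: -868/17


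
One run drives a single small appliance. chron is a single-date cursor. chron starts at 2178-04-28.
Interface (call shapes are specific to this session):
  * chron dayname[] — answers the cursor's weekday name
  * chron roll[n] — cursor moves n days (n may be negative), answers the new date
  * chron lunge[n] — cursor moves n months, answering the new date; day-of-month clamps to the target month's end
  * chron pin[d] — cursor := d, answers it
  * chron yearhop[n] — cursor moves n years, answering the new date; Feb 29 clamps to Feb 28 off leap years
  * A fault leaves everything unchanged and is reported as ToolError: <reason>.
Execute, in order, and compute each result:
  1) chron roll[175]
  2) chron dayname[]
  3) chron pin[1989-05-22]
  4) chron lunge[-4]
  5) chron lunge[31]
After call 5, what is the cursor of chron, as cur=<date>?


I use chron roll(n='175'), → 2178-10-20.
Calling chron dayname, → Tuesday.
Using chron pin(d='1989-05-22'), and observe 1989-05-22.
Next I call chron lunge(n='-4'), which returns 1989-01-22.
Invoking chron lunge(n='31'), and observe 1991-08-22.

Answer: cur=1991-08-22


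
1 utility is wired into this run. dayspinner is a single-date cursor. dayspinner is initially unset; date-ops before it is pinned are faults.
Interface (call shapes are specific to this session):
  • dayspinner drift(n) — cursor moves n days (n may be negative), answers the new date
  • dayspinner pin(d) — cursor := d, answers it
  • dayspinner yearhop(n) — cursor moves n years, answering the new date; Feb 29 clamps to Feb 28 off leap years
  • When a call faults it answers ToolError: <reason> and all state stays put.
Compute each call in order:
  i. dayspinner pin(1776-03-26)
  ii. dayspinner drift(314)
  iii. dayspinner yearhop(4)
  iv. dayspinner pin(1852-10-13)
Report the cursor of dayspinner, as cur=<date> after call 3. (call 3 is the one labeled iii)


// dayspinner pin(1776-03-26) : 1776-03-26
// dayspinner drift(314) : 1777-02-03
// dayspinner yearhop(4) : 1781-02-03
// dayspinner pin(1852-10-13) : 1852-10-13

Answer: cur=1781-02-03


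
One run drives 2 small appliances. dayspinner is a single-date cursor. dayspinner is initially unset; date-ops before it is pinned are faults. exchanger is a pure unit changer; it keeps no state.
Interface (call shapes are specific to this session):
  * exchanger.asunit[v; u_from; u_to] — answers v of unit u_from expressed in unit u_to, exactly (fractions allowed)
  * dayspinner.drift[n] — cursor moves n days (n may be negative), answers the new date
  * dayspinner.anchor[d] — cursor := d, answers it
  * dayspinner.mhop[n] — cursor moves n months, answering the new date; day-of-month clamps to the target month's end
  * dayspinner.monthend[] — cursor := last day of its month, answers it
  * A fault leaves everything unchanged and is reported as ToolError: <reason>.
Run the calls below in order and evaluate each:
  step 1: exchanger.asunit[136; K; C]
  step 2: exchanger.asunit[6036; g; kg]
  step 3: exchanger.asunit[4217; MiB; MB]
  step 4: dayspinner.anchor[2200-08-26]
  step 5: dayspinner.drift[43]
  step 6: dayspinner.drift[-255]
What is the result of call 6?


Answer: 2200-01-26

Derivation:
[in] exchanger.asunit v='136' u_from='K' u_to='C'
[out] -2743/20
[in] exchanger.asunit v='6036' u_from='g' u_to='kg'
[out] 1509/250
[in] exchanger.asunit v='4217' u_from='MiB' u_to='MB'
[out] 69091328/15625
[in] dayspinner.anchor d='2200-08-26'
[out] 2200-08-26
[in] dayspinner.drift n='43'
[out] 2200-10-08
[in] dayspinner.drift n='-255'
[out] 2200-01-26


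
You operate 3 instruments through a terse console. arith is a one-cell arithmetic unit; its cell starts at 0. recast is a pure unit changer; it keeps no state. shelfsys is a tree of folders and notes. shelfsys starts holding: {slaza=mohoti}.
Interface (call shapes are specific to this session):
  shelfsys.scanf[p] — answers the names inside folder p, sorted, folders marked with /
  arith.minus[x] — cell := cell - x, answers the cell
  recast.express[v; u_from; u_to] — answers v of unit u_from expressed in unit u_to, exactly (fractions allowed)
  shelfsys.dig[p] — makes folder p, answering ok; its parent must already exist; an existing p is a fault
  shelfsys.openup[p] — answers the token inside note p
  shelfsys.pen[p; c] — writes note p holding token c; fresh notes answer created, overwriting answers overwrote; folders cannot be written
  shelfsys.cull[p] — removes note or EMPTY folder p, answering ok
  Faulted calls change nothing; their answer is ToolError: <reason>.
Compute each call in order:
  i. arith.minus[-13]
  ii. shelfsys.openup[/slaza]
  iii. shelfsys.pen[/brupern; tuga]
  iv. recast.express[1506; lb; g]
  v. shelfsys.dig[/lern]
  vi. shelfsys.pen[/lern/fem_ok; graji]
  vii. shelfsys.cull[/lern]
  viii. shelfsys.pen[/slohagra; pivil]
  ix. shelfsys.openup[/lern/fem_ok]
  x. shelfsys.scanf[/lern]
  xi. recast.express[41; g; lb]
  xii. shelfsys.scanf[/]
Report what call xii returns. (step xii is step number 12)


Answer: [brupern, lern/, slaza, slohagra]

Derivation:
Then minus passing x: -13, and observe 13.
Invoking openup passing p: /slaza: mohoti.
I try pen passing p: /brupern, c: tuga, and see created.
I call express passing v: 1506, u_from: lb, u_to: g, and get 34155505461/50000.
Calling dig passing p: /lern, which returns ok.
Next I call pen passing p: /lern/fem_ok, c: graji, and get created.
I invoke cull passing p: /lern, giving ToolError: not empty.
Calling pen passing p: /slohagra, c: pivil, — result: created.
Calling openup passing p: /lern/fem_ok, which returns graji.
I run scanf passing p: /lern, giving [fem_ok].
I use express passing v: 41, u_from: g, u_to: lb, → 4100000/45359237.
Next I call scanf passing p: /, giving [brupern, lern/, slaza, slohagra].


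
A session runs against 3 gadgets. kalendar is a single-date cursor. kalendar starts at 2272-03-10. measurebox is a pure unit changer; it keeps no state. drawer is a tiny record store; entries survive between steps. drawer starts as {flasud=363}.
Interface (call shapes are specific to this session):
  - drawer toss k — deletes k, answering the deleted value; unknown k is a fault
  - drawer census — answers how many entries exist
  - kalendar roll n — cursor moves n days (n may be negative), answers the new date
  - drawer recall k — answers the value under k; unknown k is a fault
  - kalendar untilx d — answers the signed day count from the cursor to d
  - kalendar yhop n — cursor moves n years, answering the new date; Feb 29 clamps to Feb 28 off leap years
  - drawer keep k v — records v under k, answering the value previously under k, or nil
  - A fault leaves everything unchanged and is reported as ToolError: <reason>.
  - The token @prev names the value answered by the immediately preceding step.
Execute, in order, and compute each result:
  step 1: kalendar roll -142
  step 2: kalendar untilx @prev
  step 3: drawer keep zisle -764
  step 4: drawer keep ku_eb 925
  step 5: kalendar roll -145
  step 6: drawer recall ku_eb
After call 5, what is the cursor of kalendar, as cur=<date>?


Act: kalendar roll[n→-142]
Obs: 2271-10-20
Act: kalendar untilx[d→@prev]
Obs: 0
Act: drawer keep[k→zisle; v→-764]
Obs: nil
Act: drawer keep[k→ku_eb; v→925]
Obs: nil
Act: kalendar roll[n→-145]
Obs: 2271-05-28
Act: drawer recall[k→ku_eb]
Obs: 925

Answer: cur=2271-05-28


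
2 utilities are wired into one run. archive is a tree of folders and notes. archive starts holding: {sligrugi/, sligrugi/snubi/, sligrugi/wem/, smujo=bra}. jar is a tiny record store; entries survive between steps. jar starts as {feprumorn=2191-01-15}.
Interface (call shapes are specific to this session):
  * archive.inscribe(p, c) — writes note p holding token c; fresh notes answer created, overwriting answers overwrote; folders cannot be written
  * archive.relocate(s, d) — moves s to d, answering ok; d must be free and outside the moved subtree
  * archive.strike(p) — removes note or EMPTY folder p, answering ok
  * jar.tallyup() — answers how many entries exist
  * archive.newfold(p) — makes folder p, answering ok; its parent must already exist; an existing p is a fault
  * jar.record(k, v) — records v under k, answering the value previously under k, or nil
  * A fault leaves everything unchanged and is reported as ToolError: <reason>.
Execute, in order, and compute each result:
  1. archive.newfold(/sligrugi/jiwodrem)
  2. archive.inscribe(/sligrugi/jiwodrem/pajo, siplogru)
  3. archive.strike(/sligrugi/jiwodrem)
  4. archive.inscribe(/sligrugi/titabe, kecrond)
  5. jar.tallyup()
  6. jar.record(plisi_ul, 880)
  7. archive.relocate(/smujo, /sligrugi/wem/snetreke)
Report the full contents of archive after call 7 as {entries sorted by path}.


→ newfold(p→/sligrugi/jiwodrem)
← ok
→ inscribe(p→/sligrugi/jiwodrem/pajo, c→siplogru)
← created
→ strike(p→/sligrugi/jiwodrem)
← ToolError: not empty
→ inscribe(p→/sligrugi/titabe, c→kecrond)
← created
→ tallyup()
← 1
→ record(k→plisi_ul, v→880)
← nil
→ relocate(s→/smujo, d→/sligrugi/wem/snetreke)
← ok

Answer: {sligrugi/, sligrugi/jiwodrem/, sligrugi/jiwodrem/pajo=siplogru, sligrugi/snubi/, sligrugi/titabe=kecrond, sligrugi/wem/, sligrugi/wem/snetreke=bra}


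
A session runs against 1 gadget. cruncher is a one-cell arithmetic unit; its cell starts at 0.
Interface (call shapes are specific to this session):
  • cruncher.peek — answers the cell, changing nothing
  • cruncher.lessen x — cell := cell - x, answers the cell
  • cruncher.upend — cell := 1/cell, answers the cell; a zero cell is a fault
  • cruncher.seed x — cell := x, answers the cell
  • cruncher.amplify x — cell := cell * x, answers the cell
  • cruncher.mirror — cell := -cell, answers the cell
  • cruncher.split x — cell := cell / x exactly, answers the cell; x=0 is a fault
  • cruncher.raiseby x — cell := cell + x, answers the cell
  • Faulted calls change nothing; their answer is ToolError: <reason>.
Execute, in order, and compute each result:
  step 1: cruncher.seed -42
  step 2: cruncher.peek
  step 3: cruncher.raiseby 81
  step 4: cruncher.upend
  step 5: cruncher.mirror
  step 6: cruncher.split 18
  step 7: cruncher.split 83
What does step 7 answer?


Answer: -1/58266

Derivation:
>>> seed x=-42
[out] -42
>>> peek
[out] -42
>>> raiseby x=81
[out] 39
>>> upend
[out] 1/39
>>> mirror
[out] -1/39
>>> split x=18
[out] -1/702
>>> split x=83
[out] -1/58266


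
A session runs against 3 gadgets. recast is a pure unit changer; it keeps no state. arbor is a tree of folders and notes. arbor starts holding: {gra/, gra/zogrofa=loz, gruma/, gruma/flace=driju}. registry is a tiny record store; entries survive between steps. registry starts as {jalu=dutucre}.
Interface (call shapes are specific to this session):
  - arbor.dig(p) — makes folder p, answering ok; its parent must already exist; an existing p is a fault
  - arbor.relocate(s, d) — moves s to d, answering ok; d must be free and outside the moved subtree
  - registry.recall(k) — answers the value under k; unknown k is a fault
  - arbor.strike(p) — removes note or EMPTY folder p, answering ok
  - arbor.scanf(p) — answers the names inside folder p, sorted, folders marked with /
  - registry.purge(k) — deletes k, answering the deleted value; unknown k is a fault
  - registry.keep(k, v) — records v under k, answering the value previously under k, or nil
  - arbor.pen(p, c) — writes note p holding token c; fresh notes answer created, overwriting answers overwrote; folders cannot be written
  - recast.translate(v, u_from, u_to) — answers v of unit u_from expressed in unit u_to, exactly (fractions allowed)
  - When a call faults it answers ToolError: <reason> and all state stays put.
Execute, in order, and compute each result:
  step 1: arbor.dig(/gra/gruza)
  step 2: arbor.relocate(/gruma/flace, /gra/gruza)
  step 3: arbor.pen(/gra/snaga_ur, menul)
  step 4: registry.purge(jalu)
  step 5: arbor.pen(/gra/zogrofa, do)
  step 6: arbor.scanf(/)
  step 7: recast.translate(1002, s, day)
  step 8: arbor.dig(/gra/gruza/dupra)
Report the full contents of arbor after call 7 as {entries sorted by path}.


→ dig(p=/gra/gruza)
← ok
→ relocate(s=/gruma/flace, d=/gra/gruza)
← ToolError: exists
→ pen(p=/gra/snaga_ur, c=menul)
← created
→ purge(k=jalu)
← dutucre
→ pen(p=/gra/zogrofa, c=do)
← overwrote
→ scanf(p=/)
← [gra/, gruma/]
→ translate(v=1002, u_from=s, u_to=day)
← 167/14400
→ dig(p=/gra/gruza/dupra)
← ok

Answer: {gra/, gra/gruza/, gra/snaga_ur=menul, gra/zogrofa=do, gruma/, gruma/flace=driju}


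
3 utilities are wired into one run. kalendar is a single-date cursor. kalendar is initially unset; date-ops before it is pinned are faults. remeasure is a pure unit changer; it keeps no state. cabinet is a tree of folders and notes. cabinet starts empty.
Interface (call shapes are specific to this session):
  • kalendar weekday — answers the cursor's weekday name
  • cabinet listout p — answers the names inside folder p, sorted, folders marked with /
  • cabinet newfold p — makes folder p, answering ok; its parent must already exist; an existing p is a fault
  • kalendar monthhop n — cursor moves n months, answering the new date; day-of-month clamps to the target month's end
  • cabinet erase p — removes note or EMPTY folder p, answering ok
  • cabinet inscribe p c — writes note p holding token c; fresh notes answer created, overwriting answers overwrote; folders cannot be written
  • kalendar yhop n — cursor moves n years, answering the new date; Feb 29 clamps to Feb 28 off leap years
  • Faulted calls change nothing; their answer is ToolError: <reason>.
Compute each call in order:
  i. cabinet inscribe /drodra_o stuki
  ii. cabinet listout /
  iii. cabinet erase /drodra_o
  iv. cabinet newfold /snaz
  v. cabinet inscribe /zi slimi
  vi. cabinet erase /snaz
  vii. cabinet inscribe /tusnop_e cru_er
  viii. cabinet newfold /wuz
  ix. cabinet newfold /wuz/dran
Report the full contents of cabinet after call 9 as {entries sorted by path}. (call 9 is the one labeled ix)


# 1. cabinet inscribe(p='/drodra_o', c='stuki') == created
# 2. cabinet listout(p='/') == [drodra_o]
# 3. cabinet erase(p='/drodra_o') == ok
# 4. cabinet newfold(p='/snaz') == ok
# 5. cabinet inscribe(p='/zi', c='slimi') == created
# 6. cabinet erase(p='/snaz') == ok
# 7. cabinet inscribe(p='/tusnop_e', c='cru_er') == created
# 8. cabinet newfold(p='/wuz') == ok
# 9. cabinet newfold(p='/wuz/dran') == ok

Answer: {tusnop_e=cru_er, wuz/, wuz/dran/, zi=slimi}


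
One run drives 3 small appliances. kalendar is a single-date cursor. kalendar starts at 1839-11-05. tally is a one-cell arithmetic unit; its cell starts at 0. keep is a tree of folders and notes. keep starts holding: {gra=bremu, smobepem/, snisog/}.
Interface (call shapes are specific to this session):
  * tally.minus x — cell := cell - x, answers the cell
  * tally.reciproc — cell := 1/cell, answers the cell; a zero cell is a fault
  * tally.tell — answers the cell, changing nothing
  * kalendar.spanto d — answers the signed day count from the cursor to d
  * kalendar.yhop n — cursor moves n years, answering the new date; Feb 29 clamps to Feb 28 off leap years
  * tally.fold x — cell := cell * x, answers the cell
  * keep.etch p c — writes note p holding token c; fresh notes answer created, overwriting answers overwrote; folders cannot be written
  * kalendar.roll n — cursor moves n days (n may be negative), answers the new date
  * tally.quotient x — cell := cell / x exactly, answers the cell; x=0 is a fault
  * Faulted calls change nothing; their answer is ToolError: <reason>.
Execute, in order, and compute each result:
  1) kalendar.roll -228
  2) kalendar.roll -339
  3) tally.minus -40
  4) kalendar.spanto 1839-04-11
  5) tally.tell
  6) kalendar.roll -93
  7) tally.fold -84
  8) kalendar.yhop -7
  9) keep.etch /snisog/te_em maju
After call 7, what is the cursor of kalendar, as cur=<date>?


Answer: cur=1838-01-14

Derivation:
I try roll on n='-228', yielding 1839-03-22.
Using roll on n='-339', yielding 1838-04-17.
Next I call minus on x='-40', which returns 40.
Invoking spanto on d='1839-04-11', giving 359.
I use tell(), and see 40.
I use roll on n='-93', yielding 1838-01-14.
I use fold on x='-84', and see -3360.
Invoking yhop on n='-7', → 1831-01-14.
Invoking etch on p='/snisog/te_em', c='maju', and observe created.


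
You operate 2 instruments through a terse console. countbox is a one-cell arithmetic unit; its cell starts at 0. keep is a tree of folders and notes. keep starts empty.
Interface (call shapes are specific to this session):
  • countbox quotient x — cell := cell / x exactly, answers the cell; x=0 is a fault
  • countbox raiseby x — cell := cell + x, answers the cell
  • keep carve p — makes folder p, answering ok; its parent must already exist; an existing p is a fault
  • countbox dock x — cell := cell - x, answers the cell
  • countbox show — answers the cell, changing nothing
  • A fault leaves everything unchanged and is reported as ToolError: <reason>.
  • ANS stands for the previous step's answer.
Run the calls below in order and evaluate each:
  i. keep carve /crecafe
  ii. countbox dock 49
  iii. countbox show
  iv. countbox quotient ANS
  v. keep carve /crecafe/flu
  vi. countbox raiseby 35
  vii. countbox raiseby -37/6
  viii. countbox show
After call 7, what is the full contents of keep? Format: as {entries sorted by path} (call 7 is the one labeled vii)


I try keep carve(p=/crecafe), yielding ok.
I call countbox dock(x=49), which returns -49.
I use countbox show, and get -49.
Then countbox quotient(x=ANS), and see 1.
Now I run keep carve(p=/crecafe/flu), → ok.
I call countbox raiseby(x=35), yielding 36.
I run countbox raiseby(x=-37/6), and get 179/6.
Next I call countbox show(): 179/6.

Answer: {crecafe/, crecafe/flu/}


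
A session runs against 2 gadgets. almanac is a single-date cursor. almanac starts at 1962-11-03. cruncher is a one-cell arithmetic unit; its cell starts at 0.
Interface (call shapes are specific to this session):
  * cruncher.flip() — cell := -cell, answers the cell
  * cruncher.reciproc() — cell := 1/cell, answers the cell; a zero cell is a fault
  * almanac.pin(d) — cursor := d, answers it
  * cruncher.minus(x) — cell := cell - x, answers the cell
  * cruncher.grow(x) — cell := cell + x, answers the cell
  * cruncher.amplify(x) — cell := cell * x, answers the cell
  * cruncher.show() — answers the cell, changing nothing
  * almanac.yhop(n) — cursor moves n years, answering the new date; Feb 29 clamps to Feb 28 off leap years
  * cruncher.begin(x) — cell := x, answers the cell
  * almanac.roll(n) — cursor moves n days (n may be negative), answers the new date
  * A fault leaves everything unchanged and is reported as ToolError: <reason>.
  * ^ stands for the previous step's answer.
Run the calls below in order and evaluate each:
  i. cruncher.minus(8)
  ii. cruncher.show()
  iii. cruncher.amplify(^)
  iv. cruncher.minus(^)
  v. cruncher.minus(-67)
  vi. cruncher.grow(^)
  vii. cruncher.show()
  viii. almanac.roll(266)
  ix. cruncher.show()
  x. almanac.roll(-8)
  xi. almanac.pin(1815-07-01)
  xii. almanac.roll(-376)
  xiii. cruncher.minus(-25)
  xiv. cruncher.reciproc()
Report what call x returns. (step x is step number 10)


~$ minus x=8
= -8
~$ show
= -8
~$ amplify x=^
= 64
~$ minus x=^
= 0
~$ minus x=-67
= 67
~$ grow x=^
= 134
~$ show
= 134
~$ roll n=266
= 1963-07-27
~$ show
= 134
~$ roll n=-8
= 1963-07-19
~$ pin d=1815-07-01
= 1815-07-01
~$ roll n=-376
= 1814-06-20
~$ minus x=-25
= 159
~$ reciproc
= 1/159

Answer: 1963-07-19


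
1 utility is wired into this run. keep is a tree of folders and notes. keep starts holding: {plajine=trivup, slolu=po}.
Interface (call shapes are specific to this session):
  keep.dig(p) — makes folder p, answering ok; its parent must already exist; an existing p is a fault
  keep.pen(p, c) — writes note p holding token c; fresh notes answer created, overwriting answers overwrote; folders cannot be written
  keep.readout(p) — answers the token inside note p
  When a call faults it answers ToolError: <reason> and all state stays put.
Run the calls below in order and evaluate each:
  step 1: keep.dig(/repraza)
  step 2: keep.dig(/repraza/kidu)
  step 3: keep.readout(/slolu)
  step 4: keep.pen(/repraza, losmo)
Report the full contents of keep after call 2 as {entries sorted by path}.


Answer: {plajine=trivup, repraza/, repraza/kidu/, slolu=po}

Derivation:
Now I run keep.dig passing p='/repraza', yielding ok.
I run keep.dig passing p='/repraza/kidu': ok.
I run keep.readout passing p='/slolu', which returns po.
I use keep.pen passing p='/repraza', c='losmo', and observe ToolError: is a directory.


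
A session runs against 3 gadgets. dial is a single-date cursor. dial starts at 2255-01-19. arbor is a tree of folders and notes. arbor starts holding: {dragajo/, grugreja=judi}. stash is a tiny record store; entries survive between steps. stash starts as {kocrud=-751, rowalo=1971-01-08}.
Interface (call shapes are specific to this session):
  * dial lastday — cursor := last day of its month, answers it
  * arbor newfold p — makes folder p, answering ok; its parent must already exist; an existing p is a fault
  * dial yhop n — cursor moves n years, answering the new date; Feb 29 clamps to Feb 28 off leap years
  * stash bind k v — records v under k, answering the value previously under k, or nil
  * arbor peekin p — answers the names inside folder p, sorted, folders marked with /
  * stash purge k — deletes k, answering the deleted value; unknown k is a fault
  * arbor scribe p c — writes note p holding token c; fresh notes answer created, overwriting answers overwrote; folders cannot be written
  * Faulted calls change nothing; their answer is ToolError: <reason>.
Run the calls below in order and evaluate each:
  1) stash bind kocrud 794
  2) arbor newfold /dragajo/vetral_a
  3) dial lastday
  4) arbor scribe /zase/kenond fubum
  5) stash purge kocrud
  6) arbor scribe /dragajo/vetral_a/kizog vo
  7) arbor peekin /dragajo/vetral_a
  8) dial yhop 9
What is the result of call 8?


Answer: 2264-01-31

Derivation:
-> stash bind(kocrud, 794)
<- -751
-> arbor newfold(/dragajo/vetral_a)
<- ok
-> dial lastday()
<- 2255-01-31
-> arbor scribe(/zase/kenond, fubum)
<- ToolError: no parent
-> stash purge(kocrud)
<- 794
-> arbor scribe(/dragajo/vetral_a/kizog, vo)
<- created
-> arbor peekin(/dragajo/vetral_a)
<- [kizog]
-> dial yhop(9)
<- 2264-01-31


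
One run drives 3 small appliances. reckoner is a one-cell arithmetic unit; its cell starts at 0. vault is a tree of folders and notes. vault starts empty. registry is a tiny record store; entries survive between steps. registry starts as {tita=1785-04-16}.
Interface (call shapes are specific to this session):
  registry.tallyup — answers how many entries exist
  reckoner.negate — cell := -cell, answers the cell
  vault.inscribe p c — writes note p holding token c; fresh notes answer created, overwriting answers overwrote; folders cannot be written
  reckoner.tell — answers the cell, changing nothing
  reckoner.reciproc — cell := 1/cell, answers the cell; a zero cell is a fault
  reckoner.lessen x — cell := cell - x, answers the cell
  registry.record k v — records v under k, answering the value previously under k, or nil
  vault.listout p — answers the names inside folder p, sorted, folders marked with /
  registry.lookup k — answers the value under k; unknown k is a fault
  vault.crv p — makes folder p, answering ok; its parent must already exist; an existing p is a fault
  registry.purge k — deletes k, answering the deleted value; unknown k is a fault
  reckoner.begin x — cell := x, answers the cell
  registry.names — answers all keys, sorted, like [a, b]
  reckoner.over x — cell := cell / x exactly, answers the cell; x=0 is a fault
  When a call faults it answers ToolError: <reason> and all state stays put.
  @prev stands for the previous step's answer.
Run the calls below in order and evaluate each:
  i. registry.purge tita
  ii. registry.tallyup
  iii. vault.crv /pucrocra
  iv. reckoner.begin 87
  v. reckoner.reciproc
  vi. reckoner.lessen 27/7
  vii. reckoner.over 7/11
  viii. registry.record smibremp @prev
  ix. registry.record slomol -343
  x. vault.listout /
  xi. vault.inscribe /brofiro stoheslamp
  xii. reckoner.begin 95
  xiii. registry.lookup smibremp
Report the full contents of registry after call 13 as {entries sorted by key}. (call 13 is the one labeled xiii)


I run registry.purge passing tita, giving 1785-04-16.
I use registry.tallyup(), yielding 0.
Calling vault.crv passing /pucrocra, and observe ok.
I run reckoner.begin passing 87: 87.
Invoking reckoner.reciproc: 1/87.
I call reckoner.lessen passing 27/7, and observe -2342/609.
I call reckoner.over passing 7/11, and observe -25762/4263.
Now I run registry.record passing smibremp, @prev, and observe nil.
Now I run registry.record passing slomol, -343, yielding nil.
Now I run vault.listout passing /, yielding [pucrocra/].
Now I run vault.inscribe passing /brofiro, stoheslamp, and see created.
Using reckoner.begin passing 95, yielding 95.
I call registry.lookup passing smibremp, and observe -25762/4263.

Answer: {slomol=-343, smibremp=-25762/4263}


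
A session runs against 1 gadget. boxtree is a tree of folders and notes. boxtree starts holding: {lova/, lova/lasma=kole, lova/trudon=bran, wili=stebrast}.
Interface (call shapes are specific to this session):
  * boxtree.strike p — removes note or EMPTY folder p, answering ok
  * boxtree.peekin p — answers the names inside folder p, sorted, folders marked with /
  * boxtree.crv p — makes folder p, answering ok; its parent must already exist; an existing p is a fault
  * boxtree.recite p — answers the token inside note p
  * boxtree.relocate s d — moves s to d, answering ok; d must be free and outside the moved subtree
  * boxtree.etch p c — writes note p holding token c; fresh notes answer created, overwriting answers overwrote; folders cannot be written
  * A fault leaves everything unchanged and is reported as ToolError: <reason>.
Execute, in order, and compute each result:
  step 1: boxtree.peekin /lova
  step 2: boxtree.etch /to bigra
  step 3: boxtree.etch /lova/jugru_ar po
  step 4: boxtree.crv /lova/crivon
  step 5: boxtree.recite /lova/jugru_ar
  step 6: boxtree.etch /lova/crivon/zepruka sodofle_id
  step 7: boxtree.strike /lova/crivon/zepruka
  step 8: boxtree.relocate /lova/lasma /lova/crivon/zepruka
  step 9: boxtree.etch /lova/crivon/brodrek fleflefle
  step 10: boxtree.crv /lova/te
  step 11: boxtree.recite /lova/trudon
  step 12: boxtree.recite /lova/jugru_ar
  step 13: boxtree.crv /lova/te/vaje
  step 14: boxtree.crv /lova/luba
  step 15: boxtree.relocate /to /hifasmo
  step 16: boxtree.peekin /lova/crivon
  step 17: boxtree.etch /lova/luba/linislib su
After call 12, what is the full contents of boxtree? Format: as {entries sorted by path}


;; 1. boxtree.peekin(p=/lova) => [lasma, trudon]
;; 2. boxtree.etch(p=/to, c=bigra) => created
;; 3. boxtree.etch(p=/lova/jugru_ar, c=po) => created
;; 4. boxtree.crv(p=/lova/crivon) => ok
;; 5. boxtree.recite(p=/lova/jugru_ar) => po
;; 6. boxtree.etch(p=/lova/crivon/zepruka, c=sodofle_id) => created
;; 7. boxtree.strike(p=/lova/crivon/zepruka) => ok
;; 8. boxtree.relocate(s=/lova/lasma, d=/lova/crivon/zepruka) => ok
;; 9. boxtree.etch(p=/lova/crivon/brodrek, c=fleflefle) => created
;; 10. boxtree.crv(p=/lova/te) => ok
;; 11. boxtree.recite(p=/lova/trudon) => bran
;; 12. boxtree.recite(p=/lova/jugru_ar) => po
;; 13. boxtree.crv(p=/lova/te/vaje) => ok
;; 14. boxtree.crv(p=/lova/luba) => ok
;; 15. boxtree.relocate(s=/to, d=/hifasmo) => ok
;; 16. boxtree.peekin(p=/lova/crivon) => [brodrek, zepruka]
;; 17. boxtree.etch(p=/lova/luba/linislib, c=su) => created

Answer: {lova/, lova/crivon/, lova/crivon/brodrek=fleflefle, lova/crivon/zepruka=kole, lova/jugru_ar=po, lova/te/, lova/trudon=bran, to=bigra, wili=stebrast}


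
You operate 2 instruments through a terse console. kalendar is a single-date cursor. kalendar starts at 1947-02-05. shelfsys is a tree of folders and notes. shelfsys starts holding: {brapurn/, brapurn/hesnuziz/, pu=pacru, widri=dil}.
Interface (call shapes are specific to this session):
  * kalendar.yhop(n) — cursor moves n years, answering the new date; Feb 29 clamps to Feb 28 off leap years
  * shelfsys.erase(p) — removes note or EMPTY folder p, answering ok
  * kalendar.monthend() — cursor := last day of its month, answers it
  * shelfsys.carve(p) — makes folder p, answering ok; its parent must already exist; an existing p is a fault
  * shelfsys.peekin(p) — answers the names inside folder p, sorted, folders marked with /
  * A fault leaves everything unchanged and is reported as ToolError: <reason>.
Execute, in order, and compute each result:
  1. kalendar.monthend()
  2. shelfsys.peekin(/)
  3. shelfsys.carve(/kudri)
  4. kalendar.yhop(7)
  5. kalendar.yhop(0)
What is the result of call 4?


Answer: 1954-02-28

Derivation:
CALL kalendar.monthend[]
RET  1947-02-28
CALL shelfsys.peekin[p=/]
RET  [brapurn/, pu, widri]
CALL shelfsys.carve[p=/kudri]
RET  ok
CALL kalendar.yhop[n=7]
RET  1954-02-28
CALL kalendar.yhop[n=0]
RET  1954-02-28
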